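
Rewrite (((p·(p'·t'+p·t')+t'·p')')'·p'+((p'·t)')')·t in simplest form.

(((p·(p'·t'+p·t')+t'·p')')'·p'+((p'·t)')')·t
= (((p·t'+t'·p')')'·p'+((p'·t)')')·t
= (((p·t'+t'·p')')'·p'+p'·t)·t
= ((p·t'+t'·p')·p'+p'·t)·t
= (t'·p'+p'·t)·t
= p'·t

p'·t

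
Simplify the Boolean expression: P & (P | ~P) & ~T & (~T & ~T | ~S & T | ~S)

P & ~T

P & (P | ~P) & ~T & (~T & ~T | ~S & T | ~S)
= P & (P | ~P) & ~T & (~T | ~S & T | ~S)   (idempotence)
= P & (P | ~P) & ~T & (~T | ~S)   (absorption)
= P & (P | ~P) & ~T   (absorption)
= P & ~T   (complement / identity)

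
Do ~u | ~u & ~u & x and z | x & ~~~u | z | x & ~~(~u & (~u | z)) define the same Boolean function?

E1: ~u | ~u & ~u & x
    = ~u | ~u & x   — idempotence
    = ~u   — absorption
E2: z | x & ~~~u | z | x & ~~(~u & (~u | z))
    = z | x & ~~~u | z | x & ~~~u   — absorption
    = z | x & ~~~u   — idempotence
    = z | x & ~u   — double negation
These differ: at u=1, x=0, z=1, E1 = 0 but E2 = 1.

No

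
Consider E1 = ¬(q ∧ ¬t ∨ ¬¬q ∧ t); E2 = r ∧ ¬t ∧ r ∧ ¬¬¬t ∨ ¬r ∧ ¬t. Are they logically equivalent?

No

E1: ¬(q ∧ ¬t ∨ ¬¬q ∧ t)
    = ¬(q ∧ ¬t ∨ q ∧ t)   — double negation
    = ¬q   — distribution
E2: r ∧ ¬t ∧ r ∧ ¬¬¬t ∨ ¬r ∧ ¬t
    = r ∧ ¬t ∧ r ∧ ¬t ∨ ¬r ∧ ¬t   — double negation
    = r ∧ ¬t ∨ ¬r ∧ ¬t   — idempotence
    = ¬t   — distribution
These differ: at q=1, r=0, t=0, E1 = 0 but E2 = 1.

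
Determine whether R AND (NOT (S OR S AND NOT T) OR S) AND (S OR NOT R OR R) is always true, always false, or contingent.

contingent

R AND (NOT (S OR S AND NOT T) OR S) AND (S OR NOT R OR R)
= R AND (NOT (S OR S AND NOT T) AND (NOT R OR R) OR S)   (distribution)
= R AND (NOT (S OR S AND NOT T) OR S)   (complement / identity)
= R AND (NOT S OR S)   (absorption)
= R   (complement / identity)
This depends on R, so it is not a constant.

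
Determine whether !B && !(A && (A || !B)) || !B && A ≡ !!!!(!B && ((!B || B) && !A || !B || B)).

E1: !B && !(A && (A || !B)) || !B && A
    = !B && !A || !B && A   (absorption)
    = !B   (distribution)
E2: !!!!(!B && ((!B || B) && !A || !B || B))
    = !!(!B && ((!B || B) && !A || !B || B))   (double negation)
    = !!(!B && (!B || B))   (absorption)
    = !!!B   (complement / identity)
    = !B   (double negation)
Both reduce to !B, so they are equivalent.

Yes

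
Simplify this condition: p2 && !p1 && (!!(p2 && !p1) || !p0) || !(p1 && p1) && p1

p2 && !p1 && (!!(p2 && !p1) || !p0) || !(p1 && p1) && p1
= p2 && !p1 && (p2 && !p1 || !p0) || !(p1 && p1) && p1   — double negation
= p2 && !p1 && (p2 && !p1 || !p0) || !p1 && p1   — idempotence
= p2 && !p1 && (p2 && !p1 || !p0)   — complement / identity
= p2 && !p1   — absorption

p2 && !p1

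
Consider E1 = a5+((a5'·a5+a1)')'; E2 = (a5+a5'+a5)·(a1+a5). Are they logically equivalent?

E1: a5+((a5'·a5+a1)')'
    = a5+(a1')'   — complement / identity
    = a5+a1   — double negation
E2: (a5+a5'+a5)·(a1+a5)
    = a5+(a5'+a5)·a1   — distribution
    = a5+a1   — complement / identity
Both reduce to a5+a1, so they are equivalent.

Yes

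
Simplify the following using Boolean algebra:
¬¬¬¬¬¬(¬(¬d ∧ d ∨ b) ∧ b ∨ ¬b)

¬¬¬¬¬¬(¬(¬d ∧ d ∨ b) ∧ b ∨ ¬b)
= ¬¬¬¬¬¬(¬b ∧ b ∨ ¬b)   [complement / identity]
= ¬¬¬¬¬¬¬b   [complement / identity]
= ¬¬¬¬¬b   [double negation]
= ¬¬¬b   [double negation]
= ¬b   [double negation]

¬b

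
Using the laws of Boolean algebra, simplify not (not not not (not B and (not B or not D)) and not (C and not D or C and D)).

not (not not not (not B and (not B or not D)) and not (C and not D or C and D))
= not (not (not B and (not B or not D)) and not (C and not D or C and D))   — double negation
= not (not not B and not (C and not D or C and D))   — absorption
= not B or C and not D or C and D   — De Morgan
= not B or C   — distribution

not B or C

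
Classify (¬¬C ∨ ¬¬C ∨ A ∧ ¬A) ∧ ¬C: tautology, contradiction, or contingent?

contradiction

(¬¬C ∨ ¬¬C ∨ A ∧ ¬A) ∧ ¬C
= (¬¬C ∨ ¬¬C) ∧ ¬C   (complement / identity)
= ¬¬C ∧ ¬C   (idempotence)
= C ∧ ¬C   (double negation)
= False   (complement)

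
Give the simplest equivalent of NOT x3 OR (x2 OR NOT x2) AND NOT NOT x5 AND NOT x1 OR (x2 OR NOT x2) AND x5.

NOT x3 OR (x2 OR NOT x2) AND NOT NOT x5 AND NOT x1 OR (x2 OR NOT x2) AND x5
= NOT x3 OR (x2 OR NOT x2) AND x5 AND NOT x1 OR (x2 OR NOT x2) AND x5
= NOT x3 OR (x2 OR NOT x2) AND x5
= NOT x3 OR x5

NOT x3 OR x5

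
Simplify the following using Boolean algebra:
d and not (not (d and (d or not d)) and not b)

d and not (not (d and (d or not d)) and not b)
= d and not (not d and not b)   [complement / identity]
= d and (d or b)   [De Morgan]
= d   [absorption]

d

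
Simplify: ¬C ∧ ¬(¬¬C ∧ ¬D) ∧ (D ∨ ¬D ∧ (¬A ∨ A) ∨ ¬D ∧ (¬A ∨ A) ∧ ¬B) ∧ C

¬C ∧ ¬(¬¬C ∧ ¬D) ∧ (D ∨ ¬D ∧ (¬A ∨ A) ∨ ¬D ∧ (¬A ∨ A) ∧ ¬B) ∧ C
= ¬C ∧ ¬(¬¬C ∧ ¬D) ∧ (D ∨ ¬D ∧ (¬A ∨ A)) ∧ C   [absorption]
= ¬C ∧ ¬(¬¬C ∧ ¬D) ∧ (D ∨ ¬D) ∧ C   [complement / identity]
= ¬C ∧ (¬C ∨ D) ∧ (D ∨ ¬D) ∧ C   [De Morgan]
= ¬C ∧ (¬C ∨ D) ∧ C   [complement / identity]
= ¬C ∧ C   [absorption]
= False   [complement]

False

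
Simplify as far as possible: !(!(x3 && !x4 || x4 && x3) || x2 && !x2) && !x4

x3 && !x4

!(!(x3 && !x4 || x4 && x3) || x2 && !x2) && !x4
= !(!x3 || x2 && !x2) && !x4   (distribution)
= !!x3 && !x4   (complement / identity)
= x3 && !x4   (double negation)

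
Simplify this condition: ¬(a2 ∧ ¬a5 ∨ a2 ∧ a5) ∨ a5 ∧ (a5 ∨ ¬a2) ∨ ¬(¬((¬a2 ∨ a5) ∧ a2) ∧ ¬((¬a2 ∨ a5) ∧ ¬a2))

¬a2 ∨ a5

¬(a2 ∧ ¬a5 ∨ a2 ∧ a5) ∨ a5 ∧ (a5 ∨ ¬a2) ∨ ¬(¬((¬a2 ∨ a5) ∧ a2) ∧ ¬((¬a2 ∨ a5) ∧ ¬a2))
= ¬a2 ∨ a5 ∧ (a5 ∨ ¬a2) ∨ ¬(¬((¬a2 ∨ a5) ∧ a2) ∧ ¬((¬a2 ∨ a5) ∧ ¬a2))
= ¬a2 ∨ a5 ∨ ¬(¬((¬a2 ∨ a5) ∧ a2) ∧ ¬((¬a2 ∨ a5) ∧ ¬a2))
= ¬a2 ∨ a5 ∨ (¬a2 ∨ a5) ∧ a2 ∨ (¬a2 ∨ a5) ∧ ¬a2
= ¬a2 ∨ a5 ∨ ¬a2 ∨ a5
= ¬a2 ∨ a5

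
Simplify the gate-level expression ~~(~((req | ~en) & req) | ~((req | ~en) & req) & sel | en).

~req | en

~~(~((req | ~en) & req) | ~((req | ~en) & req) & sel | en)
= ~~(~((req | ~en) & req) | en)   — absorption
= ~~(~req | en)   — absorption
= ~req | en   — double negation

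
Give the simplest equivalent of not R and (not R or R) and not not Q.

not R and (not R or R) and not not Q
= not R and not not Q   — complement / identity
= not R and Q   — double negation

not R and Q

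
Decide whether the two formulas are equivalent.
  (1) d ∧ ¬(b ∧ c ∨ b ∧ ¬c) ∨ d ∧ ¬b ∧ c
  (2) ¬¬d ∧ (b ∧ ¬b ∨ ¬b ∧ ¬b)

E1: d ∧ ¬(b ∧ c ∨ b ∧ ¬c) ∨ d ∧ ¬b ∧ c
    = d ∧ ¬b ∨ d ∧ ¬b ∧ c
    = d ∧ ¬b
E2: ¬¬d ∧ (b ∧ ¬b ∨ ¬b ∧ ¬b)
    = d ∧ (b ∧ ¬b ∨ ¬b ∧ ¬b)
    = d ∧ ¬b
Both reduce to d ∧ ¬b, so they are equivalent.

Yes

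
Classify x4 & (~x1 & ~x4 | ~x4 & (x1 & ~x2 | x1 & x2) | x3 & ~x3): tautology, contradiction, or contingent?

x4 & (~x1 & ~x4 | ~x4 & (x1 & ~x2 | x1 & x2) | x3 & ~x3)
= x4 & (~x1 & ~x4 | ~x4 & (x1 & ~x2 | x1 & x2))   (complement / identity)
= x4 & (~x1 & ~x4 | ~x4 & x1)   (distribution)
= x4 & ~x4   (distribution)
= 0   (complement)

contradiction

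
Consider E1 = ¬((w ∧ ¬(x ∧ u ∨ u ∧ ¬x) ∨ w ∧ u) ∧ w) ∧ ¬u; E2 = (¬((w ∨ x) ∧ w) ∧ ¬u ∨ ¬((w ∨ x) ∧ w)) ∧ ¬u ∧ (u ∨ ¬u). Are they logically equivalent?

E1: ¬((w ∧ ¬(x ∧ u ∨ u ∧ ¬x) ∨ w ∧ u) ∧ w) ∧ ¬u
    = ¬((w ∧ ¬u ∨ w ∧ u) ∧ w) ∧ ¬u   (distribution)
    = ¬(w ∧ w) ∧ ¬u   (distribution)
    = ¬w ∧ ¬u   (idempotence)
E2: (¬((w ∨ x) ∧ w) ∧ ¬u ∨ ¬((w ∨ x) ∧ w)) ∧ ¬u ∧ (u ∨ ¬u)
    = ¬((w ∨ x) ∧ w) ∧ ¬u ∧ (u ∨ ¬u)   (absorption)
    = ¬((w ∨ x) ∧ w) ∧ ¬u   (complement / identity)
    = ¬w ∧ ¬u   (absorption)
Both reduce to ¬w ∧ ¬u, so they are equivalent.

Yes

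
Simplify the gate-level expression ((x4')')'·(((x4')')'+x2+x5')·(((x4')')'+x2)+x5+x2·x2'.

x4'+x5

((x4')')'·(((x4')')'+x2+x5')·(((x4')')'+x2)+x5+x2·x2'
= ((x4')')'·(((x4')')'+x2)+x5+x2·x2'   (absorption)
= ((x4')')'·(((x4')')'+x2)+x5   (complement / identity)
= ((x4')')'+x5   (absorption)
= x4'+x5   (double negation)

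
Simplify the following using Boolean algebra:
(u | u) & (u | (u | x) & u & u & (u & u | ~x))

u

(u | u) & (u | (u | x) & u & u & (u & u | ~x))
= (u | u) & (u | u & u & (u & u | ~x))   [absorption]
= (u | u) & (u | u & u)   [absorption]
= (u | u) & (u | u)   [idempotence]
= u | u   [idempotence]
= u   [idempotence]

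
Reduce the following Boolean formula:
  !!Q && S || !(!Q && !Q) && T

Q && (S || T)

!!Q && S || !(!Q && !Q) && T
= !!Q && S || !!Q && T   [idempotence]
= !!Q && (S || T)   [distribution]
= Q && (S || T)   [double negation]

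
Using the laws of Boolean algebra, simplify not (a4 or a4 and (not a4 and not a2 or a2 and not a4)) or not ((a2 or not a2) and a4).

not a4

not (a4 or a4 and (not a4 and not a2 or a2 and not a4)) or not ((a2 or not a2) and a4)
= not (a4 or a4 and not a4) or not ((a2 or not a2) and a4)   [distribution]
= not a4 or not ((a2 or not a2) and a4)   [complement / identity]
= not a4 or not a4   [complement / identity]
= not a4   [idempotence]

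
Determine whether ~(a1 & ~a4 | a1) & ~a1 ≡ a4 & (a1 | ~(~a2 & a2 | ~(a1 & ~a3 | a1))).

No

E1: ~(a1 & ~a4 | a1) & ~a1
    = ~a1 & ~a1
    = ~a1
E2: a4 & (a1 | ~(~a2 & a2 | ~(a1 & ~a3 | a1)))
    = a4 & (a1 | ~~(a1 & ~a3 | a1))
    = a4 & (a1 | ~~a1)
    = a4 & (a1 | a1)
    = a4 & a1
These differ: at a1=0, a2=0, a3=0, a4=0, E1 = 1 but E2 = 0.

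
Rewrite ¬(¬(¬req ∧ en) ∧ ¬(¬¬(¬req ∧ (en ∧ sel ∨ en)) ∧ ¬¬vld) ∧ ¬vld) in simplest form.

¬(¬(¬req ∧ en) ∧ ¬(¬¬(¬req ∧ (en ∧ sel ∨ en)) ∧ ¬¬vld) ∧ ¬vld)
= ¬(¬(¬req ∧ en) ∧ ¬(¬¬(¬req ∧ en) ∧ ¬¬vld) ∧ ¬vld)   (absorption)
= ¬(¬(¬req ∧ en) ∧ (¬(¬req ∧ en) ∨ ¬vld) ∧ ¬vld)   (De Morgan)
= ¬(¬(¬req ∧ en) ∧ ¬vld)   (absorption)
= ¬req ∧ en ∨ vld   (De Morgan)

¬req ∧ en ∨ vld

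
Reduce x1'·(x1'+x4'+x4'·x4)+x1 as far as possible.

x1'·(x1'+x4'+x4'·x4)+x1
= x1'·(x1'+x4')+x1
= x1'+x1
= 1

1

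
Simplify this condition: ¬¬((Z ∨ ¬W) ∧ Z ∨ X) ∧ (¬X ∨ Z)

Z

¬¬((Z ∨ ¬W) ∧ Z ∨ X) ∧ (¬X ∨ Z)
= ¬¬(Z ∨ X) ∧ (¬X ∨ Z)   [absorption]
= (Z ∨ X) ∧ (¬X ∨ Z)   [double negation]
= X ∧ ¬X ∨ Z   [distribution]
= Z   [complement / identity]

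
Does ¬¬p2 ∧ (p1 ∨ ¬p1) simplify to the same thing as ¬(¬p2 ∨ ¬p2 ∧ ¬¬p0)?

E1: ¬¬p2 ∧ (p1 ∨ ¬p1)
    = p2 ∧ (p1 ∨ ¬p1)   (double negation)
    = p2   (complement / identity)
E2: ¬(¬p2 ∨ ¬p2 ∧ ¬¬p0)
    = ¬(¬p2 ∨ ¬p2 ∧ p0)   (double negation)
    = ¬¬p2   (absorption)
    = p2   (double negation)
Both reduce to p2, so they are equivalent.

Yes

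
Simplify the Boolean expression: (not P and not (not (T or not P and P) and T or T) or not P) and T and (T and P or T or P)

not P and T

(not P and not (not (T or not P and P) and T or T) or not P) and T and (T and P or T or P)
= (not P and not (not T and T or T) or not P) and T and (T and P or T or P)   [complement / identity]
= (not P and not (not T and T or T) or not P) and T and (T or P)   [absorption]
= (not P and not T or not P) and T and (T or P)   [complement / identity]
= not P and T and (T or P)   [absorption]
= not P and T   [absorption]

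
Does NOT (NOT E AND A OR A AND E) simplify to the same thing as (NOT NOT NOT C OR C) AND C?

E1: NOT (NOT E AND A OR A AND E)
    = NOT A   (distribution)
E2: (NOT NOT NOT C OR C) AND C
    = (NOT C OR C) AND C   (double negation)
    = C   (complement / identity)
These differ: at A=0, C=0, E=0, E1 = 1 but E2 = 0.

No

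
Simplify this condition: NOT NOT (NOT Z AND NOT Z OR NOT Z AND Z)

NOT NOT (NOT Z AND NOT Z OR NOT Z AND Z)
= NOT NOT NOT Z   — distribution
= NOT Z   — double negation

NOT Z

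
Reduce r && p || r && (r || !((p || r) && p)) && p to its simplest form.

r && p || r && (r || !((p || r) && p)) && p
= r && p || r && (r || !p) && p   (absorption)
= r && p || r && p   (absorption)
= r && p   (idempotence)

r && p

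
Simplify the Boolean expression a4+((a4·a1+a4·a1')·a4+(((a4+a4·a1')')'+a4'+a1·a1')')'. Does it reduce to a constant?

a4+((a4·a1+a4·a1')·a4+(((a4+a4·a1')')'+a4'+a1·a1')')'
= a4+((a4·a1+a4·a1')·a4+(((a4+a4·a1')')'+a4')')'   (complement / identity)
= a4+(a4·a4+(((a4+a4·a1')')'+a4')')'   (distribution)
= a4+(a4·a4+((a4')'+a4')')'   (absorption)
= a4+(a4·a4+a4'·a4)'   (De Morgan)
= a4+a4'   (distribution)
= 1   (complement)

1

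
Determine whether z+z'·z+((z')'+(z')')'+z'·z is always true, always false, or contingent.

z+z'·z+((z')'+(z')')'+z'·z
= z+z'·z+z'·z'+z'·z   (De Morgan)
= z+z'+z'·z   (distribution)
= z+z'   (complement / identity)
= 1   (complement)

always true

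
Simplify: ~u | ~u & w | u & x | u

1

~u | ~u & w | u & x | u
= ~u | u & x | u
= ~u | u
= 1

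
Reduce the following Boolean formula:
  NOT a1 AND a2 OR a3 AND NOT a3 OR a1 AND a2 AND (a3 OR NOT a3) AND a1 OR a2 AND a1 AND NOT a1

NOT a1 AND a2 OR a3 AND NOT a3 OR a1 AND a2 AND (a3 OR NOT a3) AND a1 OR a2 AND a1 AND NOT a1
= NOT a1 AND a2 OR a3 AND NOT a3 OR a1 AND a2 AND a1 OR a2 AND a1 AND NOT a1   — complement / identity
= NOT a1 AND a2 OR a1 AND a2 AND a1 OR a2 AND a1 AND NOT a1   — complement / identity
= NOT a1 AND a2 OR a2 AND a1   — distribution
= a2   — distribution

a2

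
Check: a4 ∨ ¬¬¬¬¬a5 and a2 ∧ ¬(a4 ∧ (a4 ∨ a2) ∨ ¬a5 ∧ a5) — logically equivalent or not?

E1: a4 ∨ ¬¬¬¬¬a5
    = a4 ∨ ¬¬¬a5   [double negation]
    = a4 ∨ ¬a5   [double negation]
E2: a2 ∧ ¬(a4 ∧ (a4 ∨ a2) ∨ ¬a5 ∧ a5)
    = a2 ∧ ¬(a4 ∧ (a4 ∨ a2))   [complement / identity]
    = a2 ∧ ¬a4   [absorption]
These differ: at a2=0, a4=1, a5=0, E1 = 1 but E2 = 0.

No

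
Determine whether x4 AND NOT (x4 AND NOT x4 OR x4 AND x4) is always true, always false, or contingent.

x4 AND NOT (x4 AND NOT x4 OR x4 AND x4)
= x4 AND NOT x4   — distribution
= FALSE   — complement

always false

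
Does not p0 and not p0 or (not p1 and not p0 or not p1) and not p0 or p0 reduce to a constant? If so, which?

yes, True

not p0 and not p0 or (not p1 and not p0 or not p1) and not p0 or p0
= not p0 and not p0 or not p1 and not p0 or p0   — absorption
= (not p0 or not p1) and not p0 or p0   — distribution
= not p0 or p0   — absorption
= True   — complement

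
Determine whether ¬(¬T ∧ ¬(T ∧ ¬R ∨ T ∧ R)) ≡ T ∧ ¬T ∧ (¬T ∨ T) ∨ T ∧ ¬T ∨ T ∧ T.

Yes

E1: ¬(¬T ∧ ¬(T ∧ ¬R ∨ T ∧ R))
    = T ∨ T ∧ ¬R ∨ T ∧ R   [De Morgan]
    = T ∨ T   [distribution]
    = T   [idempotence]
E2: T ∧ ¬T ∧ (¬T ∨ T) ∨ T ∧ ¬T ∨ T ∧ T
    = T ∧ ¬T ∨ T ∧ ¬T ∨ T ∧ T   [complement / identity]
    = T ∧ ¬T ∨ T ∧ T   [complement / identity]
    = T   [distribution]
Both reduce to T, so they are equivalent.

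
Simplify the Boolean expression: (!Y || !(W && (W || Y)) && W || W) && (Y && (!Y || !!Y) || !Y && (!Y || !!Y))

(!Y || !(W && (W || Y)) && W || W) && (Y && (!Y || !!Y) || !Y && (!Y || !!Y))
= (!Y || !(W && (W || Y)) && W || W) && (!Y || !!Y)   [distribution]
= (!Y || !(W && (W || Y)) && W || W) && (!Y || Y)   [double negation]
= (!Y || !W && W || W) && (!Y || Y)   [absorption]
= !Y || !W && W || W   [complement / identity]
= !Y || W   [complement / identity]

!Y || W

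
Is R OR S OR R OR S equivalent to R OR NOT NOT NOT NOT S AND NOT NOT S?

E1: R OR S OR R OR S
    = R OR S   — idempotence
E2: R OR NOT NOT NOT NOT S AND NOT NOT S
    = R OR NOT NOT S AND NOT NOT S   — double negation
    = R OR NOT NOT S   — idempotence
    = R OR S   — double negation
Both reduce to R OR S, so they are equivalent.

Yes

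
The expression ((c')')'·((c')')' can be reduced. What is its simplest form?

((c')')'·((c')')'
= ((c')')'·c'
= c'·c'
= c'

c'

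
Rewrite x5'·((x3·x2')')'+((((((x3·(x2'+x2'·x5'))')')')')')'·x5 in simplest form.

x5'·((x3·x2')')'+((((((x3·(x2'+x2'·x5'))')')')')')'·x5
= x5'·((x3·x2')')'+((((((x3·x2')')')')')')'·x5   [absorption]
= x5'·((x3·x2')')'+((((x3·x2')')')')'·x5   [double negation]
= x5'·((x3·x2')')'+((x3·x2')')'·x5   [double negation]
= ((x3·x2')')'   [distribution]
= x3·x2'   [double negation]

x3·x2'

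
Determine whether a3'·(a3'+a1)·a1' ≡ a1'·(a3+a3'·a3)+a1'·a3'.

E1: a3'·(a3'+a1)·a1'
    = a3'·a1'   [absorption]
E2: a1'·(a3+a3'·a3)+a1'·a3'
    = a1'·a3+a1'·a3'   [complement / identity]
    = a1'   [distribution]
These differ: at a1=0, a3=1, E1 = 0 but E2 = 1.

No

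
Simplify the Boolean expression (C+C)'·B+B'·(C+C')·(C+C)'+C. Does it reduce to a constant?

(C+C)'·B+B'·(C+C')·(C+C)'+C
= (C+C)'·B+B'·(C+C)'+C   — complement / identity
= (C+C)'+C   — distribution
= C'+C   — idempotence
= 1   — complement

1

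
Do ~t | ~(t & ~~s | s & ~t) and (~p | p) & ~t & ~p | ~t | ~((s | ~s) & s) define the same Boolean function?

Yes

E1: ~t | ~(t & ~~s | s & ~t)
    = ~t | ~(t & s | s & ~t)
    = ~t | ~s
E2: (~p | p) & ~t & ~p | ~t | ~((s | ~s) & s)
    = ~t & ~p | ~t | ~((s | ~s) & s)
    = ~t & ~p | ~t | ~s
    = ~t | ~s
Both reduce to ~t | ~s, so they are equivalent.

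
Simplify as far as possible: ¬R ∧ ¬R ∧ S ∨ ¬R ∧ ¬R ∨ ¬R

¬R

¬R ∧ ¬R ∧ S ∨ ¬R ∧ ¬R ∨ ¬R
= ¬R ∧ ¬R ∨ ¬R   [absorption]
= ¬R ∨ ¬R   [idempotence]
= ¬R   [idempotence]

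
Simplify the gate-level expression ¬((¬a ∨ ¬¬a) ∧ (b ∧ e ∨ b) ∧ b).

¬b

¬((¬a ∨ ¬¬a) ∧ (b ∧ e ∨ b) ∧ b)
= ¬((¬a ∨ ¬¬a) ∧ b ∧ b)   [absorption]
= ¬((¬a ∨ a) ∧ b ∧ b)   [double negation]
= ¬(b ∧ b)   [complement / identity]
= ¬b   [idempotence]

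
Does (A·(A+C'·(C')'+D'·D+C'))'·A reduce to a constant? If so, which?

(A·(A+C'·(C')'+D'·D+C'))'·A
= (A·(A+C'·C+D'·D+C'))'·A   [double negation]
= (A·(A+D'·D+C'))'·A   [complement / identity]
= (A·(A+C'))'·A   [complement / identity]
= A'·A   [absorption]
= 0   [complement]

yes, False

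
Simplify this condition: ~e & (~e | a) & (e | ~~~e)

~e & (~e | a) & (e | ~~~e)
= ~e & (e | ~~~e)   (absorption)
= ~e & (e | ~e)   (double negation)
= ~e   (complement / identity)

~e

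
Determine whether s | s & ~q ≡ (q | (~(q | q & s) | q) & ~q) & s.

E1: s | s & ~q
    = s   — absorption
E2: (q | (~(q | q & s) | q) & ~q) & s
    = (q | (~q | q) & ~q) & s   — absorption
    = (q | ~q) & s   — complement / identity
    = s   — complement / identity
Both reduce to s, so they are equivalent.

Yes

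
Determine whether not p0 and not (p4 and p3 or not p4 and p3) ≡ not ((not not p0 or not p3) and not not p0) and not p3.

E1: not p0 and not (p4 and p3 or not p4 and p3)
    = not p0 and not p3
E2: not ((not not p0 or not p3) and not not p0) and not p3
    = not not not p0 and not p3
    = not p0 and not p3
Both reduce to not p0 and not p3, so they are equivalent.

Yes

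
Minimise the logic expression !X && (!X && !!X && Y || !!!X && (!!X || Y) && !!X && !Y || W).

!X && (!X && !!X && Y || !!!X && (!!X || Y) && !!X && !Y || W)
= !X && (!X && !!X && Y || !X && (!!X || Y) && !!X && !Y || W)   (double negation)
= !X && (!X && !!X && Y || !X && !!X && !Y || W)   (absorption)
= !X && (!X && !!X || W)   (distribution)
= !X && (!X && X || W)   (double negation)
= !X && W   (complement / identity)

!X && W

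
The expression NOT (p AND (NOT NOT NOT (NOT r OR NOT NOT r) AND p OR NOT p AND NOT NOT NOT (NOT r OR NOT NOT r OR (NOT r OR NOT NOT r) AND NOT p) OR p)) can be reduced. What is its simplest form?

NOT p

NOT (p AND (NOT NOT NOT (NOT r OR NOT NOT r) AND p OR NOT p AND NOT NOT NOT (NOT r OR NOT NOT r OR (NOT r OR NOT NOT r) AND NOT p) OR p))
= NOT (p AND (NOT NOT NOT (NOT r OR NOT NOT r) AND p OR NOT p AND NOT NOT NOT (NOT r OR NOT NOT r) OR p))   (absorption)
= NOT (p AND (NOT NOT NOT (NOT r OR NOT NOT r) OR p))   (distribution)
= NOT (p AND (NOT NOT (r AND NOT r) OR p))   (De Morgan)
= NOT (p AND (r AND NOT r OR p))   (double negation)
= NOT (p AND p)   (complement / identity)
= NOT p   (idempotence)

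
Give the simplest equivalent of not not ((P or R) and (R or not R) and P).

P

not not ((P or R) and (R or not R) and P)
= (P or R) and (R or not R) and P
= (P or R) and P
= P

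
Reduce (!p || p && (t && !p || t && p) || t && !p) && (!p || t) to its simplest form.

(!p || p && (t && !p || t && p) || t && !p) && (!p || t)
= (!p || p && t || t && !p) && (!p || t)   [distribution]
= (!p || t) && (!p || t)   [distribution]
= !p || t   [idempotence]

!p || t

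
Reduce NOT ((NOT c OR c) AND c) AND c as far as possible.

NOT ((NOT c OR c) AND c) AND c
= NOT c AND c
= FALSE

FALSE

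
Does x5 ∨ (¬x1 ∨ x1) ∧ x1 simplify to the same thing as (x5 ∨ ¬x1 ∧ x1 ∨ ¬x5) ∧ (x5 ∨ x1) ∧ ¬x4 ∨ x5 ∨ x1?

E1: x5 ∨ (¬x1 ∨ x1) ∧ x1
    = x5 ∨ x1   [complement / identity]
E2: (x5 ∨ ¬x1 ∧ x1 ∨ ¬x5) ∧ (x5 ∨ x1) ∧ ¬x4 ∨ x5 ∨ x1
    = (x5 ∨ ¬x5) ∧ (x5 ∨ x1) ∧ ¬x4 ∨ x5 ∨ x1   [complement / identity]
    = (x5 ∨ x1) ∧ ¬x4 ∨ x5 ∨ x1   [complement / identity]
    = x5 ∨ x1   [absorption]
Both reduce to x5 ∨ x1, so they are equivalent.

Yes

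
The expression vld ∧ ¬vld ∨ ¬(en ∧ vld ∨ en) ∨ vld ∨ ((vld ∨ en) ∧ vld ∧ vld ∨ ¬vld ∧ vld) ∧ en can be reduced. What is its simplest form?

¬en ∨ vld

vld ∧ ¬vld ∨ ¬(en ∧ vld ∨ en) ∨ vld ∨ ((vld ∨ en) ∧ vld ∧ vld ∨ ¬vld ∧ vld) ∧ en
= vld ∧ ¬vld ∨ ¬(en ∧ vld ∨ en) ∨ vld ∨ (vld ∧ vld ∨ ¬vld ∧ vld) ∧ en   [absorption]
= ¬(en ∧ vld ∨ en) ∨ vld ∨ (vld ∧ vld ∨ ¬vld ∧ vld) ∧ en   [complement / identity]
= ¬(en ∧ vld ∨ en) ∨ vld ∨ vld ∧ en   [distribution]
= ¬(en ∧ vld ∨ en) ∨ vld   [absorption]
= ¬en ∨ vld   [absorption]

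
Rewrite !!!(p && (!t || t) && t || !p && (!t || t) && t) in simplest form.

!!!(p && (!t || t) && t || !p && (!t || t) && t)
= !!!((!t || t) && t)   (distribution)
= !((!t || t) && t)   (double negation)
= !t   (complement / identity)

!t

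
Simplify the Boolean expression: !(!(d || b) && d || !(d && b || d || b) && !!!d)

d || b

!(!(d || b) && d || !(d && b || d || b) && !!!d)
= !(!(d || b) && d || !(d && b || d || b) && !d)   [double negation]
= !(!(d || b) && d || !(d || b) && !d)   [absorption]
= !!(d || b)   [distribution]
= d || b   [double negation]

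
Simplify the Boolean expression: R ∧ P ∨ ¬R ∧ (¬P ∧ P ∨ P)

R ∧ P ∨ ¬R ∧ (¬P ∧ P ∨ P)
= R ∧ P ∨ ¬R ∧ P
= P

P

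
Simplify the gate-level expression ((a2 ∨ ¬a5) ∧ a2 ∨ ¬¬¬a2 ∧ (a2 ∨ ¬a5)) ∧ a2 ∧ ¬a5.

((a2 ∨ ¬a5) ∧ a2 ∨ ¬¬¬a2 ∧ (a2 ∨ ¬a5)) ∧ a2 ∧ ¬a5
= ((a2 ∨ ¬a5) ∧ a2 ∨ ¬a2 ∧ (a2 ∨ ¬a5)) ∧ a2 ∧ ¬a5
= (a2 ∨ ¬a5) ∧ a2 ∧ ¬a5
= a2 ∧ ¬a5

a2 ∧ ¬a5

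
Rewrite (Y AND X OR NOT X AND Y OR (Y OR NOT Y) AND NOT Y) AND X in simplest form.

X

(Y AND X OR NOT X AND Y OR (Y OR NOT Y) AND NOT Y) AND X
= (Y OR (Y OR NOT Y) AND NOT Y) AND X   (distribution)
= (Y OR NOT Y) AND X   (complement / identity)
= X   (complement / identity)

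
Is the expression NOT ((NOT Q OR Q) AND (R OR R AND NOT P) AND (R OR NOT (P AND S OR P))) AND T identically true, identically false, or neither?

NOT ((NOT Q OR Q) AND (R OR R AND NOT P) AND (R OR NOT (P AND S OR P))) AND T
= NOT ((R OR R AND NOT P) AND (R OR NOT (P AND S OR P))) AND T
= NOT ((R OR R AND NOT P) AND (R OR NOT P)) AND T
= NOT (R AND (R OR NOT P)) AND T
= NOT R AND T
This depends on R, T, so it is not a constant.

neither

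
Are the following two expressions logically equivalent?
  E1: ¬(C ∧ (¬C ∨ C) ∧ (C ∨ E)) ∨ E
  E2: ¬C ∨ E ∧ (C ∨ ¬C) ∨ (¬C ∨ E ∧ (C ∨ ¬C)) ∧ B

Yes

E1: ¬(C ∧ (¬C ∨ C) ∧ (C ∨ E)) ∨ E
    = ¬(C ∧ (C ∨ E)) ∨ E   (complement / identity)
    = ¬C ∨ E   (absorption)
E2: ¬C ∨ E ∧ (C ∨ ¬C) ∨ (¬C ∨ E ∧ (C ∨ ¬C)) ∧ B
    = ¬C ∨ E ∧ (C ∨ ¬C)   (absorption)
    = ¬C ∨ E   (complement / identity)
Both reduce to ¬C ∨ E, so they are equivalent.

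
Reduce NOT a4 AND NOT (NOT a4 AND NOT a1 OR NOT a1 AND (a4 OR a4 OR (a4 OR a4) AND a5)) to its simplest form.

NOT a4 AND a1

NOT a4 AND NOT (NOT a4 AND NOT a1 OR NOT a1 AND (a4 OR a4 OR (a4 OR a4) AND a5))
= NOT a4 AND NOT (NOT a4 AND NOT a1 OR NOT a1 AND (a4 OR a4))   [absorption]
= NOT a4 AND NOT (NOT a4 AND NOT a1 OR NOT a1 AND a4)   [idempotence]
= NOT a4 AND NOT NOT a1   [distribution]
= NOT a4 AND a1   [double negation]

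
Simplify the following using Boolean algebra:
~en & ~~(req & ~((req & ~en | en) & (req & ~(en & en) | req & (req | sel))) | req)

~en & req

~en & ~~(req & ~((req & ~en | en) & (req & ~(en & en) | req & (req | sel))) | req)
= ~en & ~~(req & ~((req & ~en | en) & (req & ~en | req & (req | sel))) | req)   (idempotence)
= ~en & ~~(req & ~((req & ~en | en) & (req & ~en | req)) | req)   (absorption)
= ~en & ~~(req & ~(en & req | req & ~en) | req)   (distribution)
= ~en & ~~(req & ~req | req)   (distribution)
= ~en & (req & ~req | req)   (double negation)
= ~en & req   (complement / identity)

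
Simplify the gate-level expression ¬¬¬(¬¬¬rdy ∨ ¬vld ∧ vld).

¬¬¬(¬¬¬rdy ∨ ¬vld ∧ vld)
= ¬¬¬(¬rdy ∨ ¬vld ∧ vld)
= ¬¬¬¬rdy
= ¬¬rdy
= rdy

rdy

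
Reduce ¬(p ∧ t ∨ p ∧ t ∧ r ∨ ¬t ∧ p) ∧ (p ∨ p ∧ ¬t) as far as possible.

¬(p ∧ t ∨ p ∧ t ∧ r ∨ ¬t ∧ p) ∧ (p ∨ p ∧ ¬t)
= ¬(p ∧ t ∨ ¬t ∧ p) ∧ (p ∨ p ∧ ¬t)   (absorption)
= ¬p ∧ (p ∨ p ∧ ¬t)   (distribution)
= ¬p ∧ p   (absorption)
= False   (complement)

False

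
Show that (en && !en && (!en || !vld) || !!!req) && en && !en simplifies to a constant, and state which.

false

(en && !en && (!en || !vld) || !!!req) && en && !en
= (en && !en || !!!req) && en && !en
= (en && !en || !req) && en && !en
= en && !en
= false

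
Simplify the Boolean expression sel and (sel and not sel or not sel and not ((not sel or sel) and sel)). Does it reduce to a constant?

sel and (sel and not sel or not sel and not ((not sel or sel) and sel))
= sel and (sel and not sel or not sel and not sel)   (complement / identity)
= sel and not sel   (distribution)
= False   (complement)

False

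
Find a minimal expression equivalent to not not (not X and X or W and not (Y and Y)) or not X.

not not (not X and X or W and not (Y and Y)) or not X
= not not (W and not (Y and Y)) or not X   (complement / identity)
= W and not (Y and Y) or not X   (double negation)
= W and not Y or not X   (idempotence)

W and not Y or not X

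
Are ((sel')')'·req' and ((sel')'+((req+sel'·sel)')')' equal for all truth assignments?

Yes

E1: ((sel')')'·req'
    = sel'·req'   — double negation
E2: ((sel')'+((req+sel'·sel)')')'
    = ((sel')'+(req')')'   — complement / identity
    = sel'·req'   — De Morgan
Both reduce to sel'·req', so they are equivalent.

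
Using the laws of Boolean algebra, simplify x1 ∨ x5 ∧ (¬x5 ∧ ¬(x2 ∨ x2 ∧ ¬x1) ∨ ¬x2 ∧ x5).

x1 ∨ x5 ∧ (¬x5 ∧ ¬(x2 ∨ x2 ∧ ¬x1) ∨ ¬x2 ∧ x5)
= x1 ∨ x5 ∧ (¬x5 ∧ ¬x2 ∨ ¬x2 ∧ x5)   — absorption
= x1 ∨ x5 ∧ ¬x2   — distribution

x1 ∨ x5 ∧ ¬x2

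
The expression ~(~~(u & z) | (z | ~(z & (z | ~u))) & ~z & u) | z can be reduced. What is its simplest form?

~u | z

~(~~(u & z) | (z | ~(z & (z | ~u))) & ~z & u) | z
= ~(~~(u & z) | (z | ~z) & ~z & u) | z   — absorption
= ~(u & z | (z | ~z) & ~z & u) | z   — double negation
= ~(u & z | ~z & u) | z   — complement / identity
= ~u | z   — distribution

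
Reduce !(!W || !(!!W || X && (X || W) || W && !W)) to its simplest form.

W

!(!W || !(!!W || X && (X || W) || W && !W))
= W && (!!W || X && (X || W) || W && !W)
= W && (!!W || X && (X || W))
= W && (W || X && (X || W))
= W && (W || X)
= W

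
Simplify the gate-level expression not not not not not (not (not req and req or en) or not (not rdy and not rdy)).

en and not rdy

not not not not not (not (not req and req or en) or not (not rdy and not rdy))
= not not not not not (not (not req and req or en) or not not rdy)
= not not not (not (not req and req or en) or not not rdy)
= not not not (not en or not not rdy)
= not (not en or not not rdy)
= en and not rdy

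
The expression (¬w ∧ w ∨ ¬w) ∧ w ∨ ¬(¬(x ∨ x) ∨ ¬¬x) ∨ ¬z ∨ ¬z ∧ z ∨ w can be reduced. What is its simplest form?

¬z ∨ w

(¬w ∧ w ∨ ¬w) ∧ w ∨ ¬(¬(x ∨ x) ∨ ¬¬x) ∨ ¬z ∨ ¬z ∧ z ∨ w
= ¬w ∧ w ∨ ¬(¬(x ∨ x) ∨ ¬¬x) ∨ ¬z ∨ ¬z ∧ z ∨ w   [complement / identity]
= ¬(¬(x ∨ x) ∨ ¬¬x) ∨ ¬z ∨ ¬z ∧ z ∨ w   [complement / identity]
= ¬(¬(x ∨ x) ∨ ¬¬x) ∨ ¬z ∨ w   [complement / identity]
= ¬(¬x ∨ ¬¬x) ∨ ¬z ∨ w   [idempotence]
= x ∧ ¬x ∨ ¬z ∨ w   [De Morgan]
= ¬z ∨ w   [complement / identity]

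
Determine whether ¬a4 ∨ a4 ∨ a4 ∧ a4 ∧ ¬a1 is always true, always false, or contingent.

always true

¬a4 ∨ a4 ∨ a4 ∧ a4 ∧ ¬a1
= ¬a4 ∨ a4 ∨ a4 ∧ ¬a1
= ¬a4 ∨ a4
= True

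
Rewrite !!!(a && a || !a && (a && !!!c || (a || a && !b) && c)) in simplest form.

!a

!!!(a && a || !a && (a && !!!c || (a || a && !b) && c))
= !!!(a && a || !a && (a && !!!c || a && c))
= !(a && a || !a && (a && !!!c || a && c))
= !(a && a || !a && (a && !c || a && c))
= !(a && a || !a && a)
= !a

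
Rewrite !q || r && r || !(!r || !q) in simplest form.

!q || r && r || !(!r || !q)
= !q || r && r || r && q   (De Morgan)
= !q || r && (r || q)   (distribution)
= !q || r   (absorption)

!q || r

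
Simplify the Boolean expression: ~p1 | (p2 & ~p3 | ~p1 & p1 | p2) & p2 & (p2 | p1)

~p1 | (p2 & ~p3 | ~p1 & p1 | p2) & p2 & (p2 | p1)
= ~p1 | (p2 & ~p3 | p2) & p2 & (p2 | p1)
= ~p1 | p2 & p2 & (p2 | p1)
= ~p1 | p2 & p2
= ~p1 | p2

~p1 | p2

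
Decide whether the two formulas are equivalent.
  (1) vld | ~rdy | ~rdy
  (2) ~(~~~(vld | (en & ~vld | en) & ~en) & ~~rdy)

Yes

E1: vld | ~rdy | ~rdy
    = vld | ~rdy   [idempotence]
E2: ~(~~~(vld | (en & ~vld | en) & ~en) & ~~rdy)
    = ~(~~~(vld | en & ~en) & ~~rdy)   [absorption]
    = ~(~~~vld & ~~rdy)   [complement / identity]
    = ~~vld | ~rdy   [De Morgan]
    = vld | ~rdy   [double negation]
Both reduce to vld | ~rdy, so they are equivalent.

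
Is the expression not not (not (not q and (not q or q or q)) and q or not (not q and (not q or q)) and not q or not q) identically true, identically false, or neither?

not not (not (not q and (not q or q or q)) and q or not (not q and (not q or q)) and not q or not q)
= not (not q and (not q or q or q)) and q or not (not q and (not q or q)) and not q or not q
= not (not q and (not q or q)) and q or not (not q and (not q or q)) and not q or not q
= not (not q and (not q or q)) or not q
= not not q or not q
= q or not q
= True

identically true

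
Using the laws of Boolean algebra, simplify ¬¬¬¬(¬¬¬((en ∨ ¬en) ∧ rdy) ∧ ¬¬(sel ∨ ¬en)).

¬rdy ∧ (sel ∨ ¬en)

¬¬¬¬(¬¬¬((en ∨ ¬en) ∧ rdy) ∧ ¬¬(sel ∨ ¬en))
= ¬¬(¬¬¬((en ∨ ¬en) ∧ rdy) ∧ ¬¬(sel ∨ ¬en))   — double negation
= ¬¬(¬¬¬rdy ∧ ¬¬(sel ∨ ¬en))   — complement / identity
= ¬(¬¬rdy ∨ ¬(sel ∨ ¬en))   — De Morgan
= ¬rdy ∧ (sel ∨ ¬en)   — De Morgan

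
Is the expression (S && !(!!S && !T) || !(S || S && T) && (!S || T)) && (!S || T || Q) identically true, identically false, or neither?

neither

(S && !(!!S && !T) || !(S || S && T) && (!S || T)) && (!S || T || Q)
= (S && (!S || T) || !(S || S && T) && (!S || T)) && (!S || T || Q)   [De Morgan]
= (S && (!S || T) || !S && (!S || T)) && (!S || T || Q)   [absorption]
= (!S || T) && (!S || T || Q)   [distribution]
= !S || T   [absorption]
This depends on S, T, so it is not a constant.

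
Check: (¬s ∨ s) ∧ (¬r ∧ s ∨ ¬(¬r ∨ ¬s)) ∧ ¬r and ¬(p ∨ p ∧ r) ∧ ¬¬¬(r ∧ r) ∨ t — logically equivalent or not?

No

E1: (¬s ∨ s) ∧ (¬r ∧ s ∨ ¬(¬r ∨ ¬s)) ∧ ¬r
    = (¬s ∨ s) ∧ (¬r ∧ s ∨ r ∧ s) ∧ ¬r
    = (¬s ∨ s) ∧ s ∧ ¬r
    = s ∧ ¬r
E2: ¬(p ∨ p ∧ r) ∧ ¬¬¬(r ∧ r) ∨ t
    = ¬p ∧ ¬¬¬(r ∧ r) ∨ t
    = ¬p ∧ ¬(r ∧ r) ∨ t
    = ¬p ∧ ¬r ∨ t
These differ: at p=0, r=0, s=0, t=1, E1 = 0 but E2 = 1.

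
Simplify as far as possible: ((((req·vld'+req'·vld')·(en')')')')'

vld+en'

((((req·vld'+req'·vld')·(en')')')')'
= ((req·vld'+req'·vld')·(en')')'   (double negation)
= (vld'·(en')')'   (distribution)
= vld+en'   (De Morgan)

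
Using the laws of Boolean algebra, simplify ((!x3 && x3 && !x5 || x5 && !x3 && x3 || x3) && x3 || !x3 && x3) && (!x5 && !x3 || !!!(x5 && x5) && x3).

x3 && !x5

((!x3 && x3 && !x5 || x5 && !x3 && x3 || x3) && x3 || !x3 && x3) && (!x5 && !x3 || !!!(x5 && x5) && x3)
= ((!x3 && x3 || x3) && x3 || !x3 && x3) && (!x5 && !x3 || !!!(x5 && x5) && x3)   [distribution]
= (x3 && x3 || !x3 && x3) && (!x5 && !x3 || !!!(x5 && x5) && x3)   [complement / identity]
= (x3 && x3 || !x3 && x3) && (!x5 && !x3 || !(x5 && x5) && x3)   [double negation]
= x3 && (!x5 && !x3 || !(x5 && x5) && x3)   [distribution]
= x3 && (!x5 && !x3 || !x5 && x3)   [idempotence]
= x3 && !x5   [distribution]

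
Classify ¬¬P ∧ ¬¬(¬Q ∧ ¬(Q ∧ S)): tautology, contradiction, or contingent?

contingent

¬¬P ∧ ¬¬(¬Q ∧ ¬(Q ∧ S))
= P ∧ ¬¬(¬Q ∧ ¬(Q ∧ S))   (double negation)
= P ∧ ¬(Q ∨ Q ∧ S)   (De Morgan)
= P ∧ ¬Q   (absorption)
This depends on P, Q, so it is not a constant.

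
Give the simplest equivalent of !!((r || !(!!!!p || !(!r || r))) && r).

!!((r || !(!!!!p || !(!r || r))) && r)
= !!((r || !!!p && (!r || r)) && r)
= !!((r || !!!p) && r)
= !!((r || !p) && r)
= (r || !p) && r
= r

r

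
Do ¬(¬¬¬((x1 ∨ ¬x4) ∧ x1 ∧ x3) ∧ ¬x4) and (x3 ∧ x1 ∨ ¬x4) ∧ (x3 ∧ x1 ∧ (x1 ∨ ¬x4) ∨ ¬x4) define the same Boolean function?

E1: ¬(¬¬¬((x1 ∨ ¬x4) ∧ x1 ∧ x3) ∧ ¬x4)
    = ¬(¬¬¬(x1 ∧ x3) ∧ ¬x4)   [absorption]
    = ¬(¬(x1 ∧ x3) ∧ ¬x4)   [double negation]
    = x1 ∧ x3 ∨ x4   [De Morgan]
E2: (x3 ∧ x1 ∨ ¬x4) ∧ (x3 ∧ x1 ∧ (x1 ∨ ¬x4) ∨ ¬x4)
    = (x3 ∧ x1 ∨ ¬x4) ∧ (x3 ∧ x1 ∨ ¬x4)   [absorption]
    = x3 ∧ x1 ∨ ¬x4   [idempotence]
These differ: at x1=0, x3=0, x4=0, E1 = 0 but E2 = 1.

No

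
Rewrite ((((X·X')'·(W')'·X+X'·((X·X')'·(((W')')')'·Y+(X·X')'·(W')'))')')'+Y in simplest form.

((((X·X')'·(W')'·X+X'·((X·X')'·(((W')')')'·Y+(X·X')'·(W')'))')')'+Y
= ((((X·X')'·(W')'·X+X'·((X·X')'·(W')'·Y+(X·X')'·(W')'))')')'+Y   (double negation)
= ((((X·X')'·(W')'·X+X'·(X·X')'·(W')')')')'+Y   (absorption)
= ((((X·X')'·(W')')')')'+Y   (distribution)
= ((X·X'+W')')'+Y   (De Morgan)
= ((W')')'+Y   (complement / identity)
= W'+Y   (double negation)

W'+Y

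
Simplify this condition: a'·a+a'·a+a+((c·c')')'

a'·a+a'·a+a+((c·c')')'
= a'·a+a+((c·c')')'   (complement / identity)
= a+((c·c')')'   (complement / identity)
= a+c·c'   (double negation)
= a   (complement / identity)

a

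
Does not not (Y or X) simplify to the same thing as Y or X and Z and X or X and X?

Yes

E1: not not (Y or X)
    = Y or X   [double negation]
E2: Y or X and Z and X or X and X
    = Y or (X and Z or X) and X   [distribution]
    = Y or X and X   [absorption]
    = Y or X   [idempotence]
Both reduce to Y or X, so they are equivalent.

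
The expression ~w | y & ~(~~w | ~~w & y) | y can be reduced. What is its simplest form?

~w | y & ~(~~w | ~~w & y) | y
= ~w | y & ~~~w | y   (absorption)
= ~w | y & ~w | y   (double negation)
= ~w | y   (absorption)

~w | y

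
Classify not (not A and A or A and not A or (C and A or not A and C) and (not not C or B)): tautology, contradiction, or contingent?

contingent

not (not A and A or A and not A or (C and A or not A and C) and (not not C or B))
= not (not A and A or A and not A or (C and A or not A and C) and (C or B))   [double negation]
= not (not A and A or A and not A or C and (C or B))   [distribution]
= not (not A and A or C and (C or B))   [complement / identity]
= not (C and (C or B))   [complement / identity]
= not C   [absorption]
This depends on C, so it is not a constant.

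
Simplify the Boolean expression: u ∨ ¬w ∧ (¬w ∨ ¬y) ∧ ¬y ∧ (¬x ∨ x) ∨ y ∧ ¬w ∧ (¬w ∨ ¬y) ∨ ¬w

u ∨ ¬w

u ∨ ¬w ∧ (¬w ∨ ¬y) ∧ ¬y ∧ (¬x ∨ x) ∨ y ∧ ¬w ∧ (¬w ∨ ¬y) ∨ ¬w
= u ∨ ¬w ∧ (¬w ∨ ¬y) ∧ ¬y ∨ y ∧ ¬w ∧ (¬w ∨ ¬y) ∨ ¬w   (complement / identity)
= u ∨ ¬w ∧ (¬w ∨ ¬y) ∨ ¬w   (distribution)
= u ∨ ¬w ∨ ¬w   (absorption)
= u ∨ ¬w   (idempotence)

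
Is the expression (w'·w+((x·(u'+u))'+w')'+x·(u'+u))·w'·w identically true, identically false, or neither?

(w'·w+((x·(u'+u))'+w')'+x·(u'+u))·w'·w
= (w'·w+x·(u'+u)·w+x·(u'+u))·w'·w   — De Morgan
= (w'·w+x·(u'+u))·w'·w   — absorption
= (w'·w+x)·w'·w   — complement / identity
= w'·w   — absorption
= 0   — complement

identically false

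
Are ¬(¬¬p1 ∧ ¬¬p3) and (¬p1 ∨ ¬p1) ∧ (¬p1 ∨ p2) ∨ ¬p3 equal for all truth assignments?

E1: ¬(¬¬p1 ∧ ¬¬p3)
    = ¬p1 ∨ ¬p3   (De Morgan)
E2: (¬p1 ∨ ¬p1) ∧ (¬p1 ∨ p2) ∨ ¬p3
    = ¬p1 ∧ p2 ∨ ¬p1 ∨ ¬p3   (distribution)
    = ¬p1 ∨ ¬p3   (absorption)
Both reduce to ¬p1 ∨ ¬p3, so they are equivalent.

Yes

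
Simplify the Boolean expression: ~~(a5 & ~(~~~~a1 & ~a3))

a5 & (~a1 | a3)

~~(a5 & ~(~~~~a1 & ~a3))
= ~~(a5 & (~~~a1 | a3))   (De Morgan)
= a5 & (~~~a1 | a3)   (double negation)
= a5 & (~a1 | a3)   (double negation)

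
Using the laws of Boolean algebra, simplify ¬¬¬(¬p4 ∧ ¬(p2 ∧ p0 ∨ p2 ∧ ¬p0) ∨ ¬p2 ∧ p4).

¬¬¬(¬p4 ∧ ¬(p2 ∧ p0 ∨ p2 ∧ ¬p0) ∨ ¬p2 ∧ p4)
= ¬¬¬(¬p4 ∧ ¬p2 ∨ ¬p2 ∧ p4)   (distribution)
= ¬(¬p4 ∧ ¬p2 ∨ ¬p2 ∧ p4)   (double negation)
= ¬¬p2   (distribution)
= p2   (double negation)

p2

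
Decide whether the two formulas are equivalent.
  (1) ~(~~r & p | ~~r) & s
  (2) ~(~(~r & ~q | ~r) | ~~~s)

Yes

E1: ~(~~r & p | ~~r) & s
    = ~~~r & s
    = ~r & s
E2: ~(~(~r & ~q | ~r) | ~~~s)
    = ~(~(~r & ~q | ~r) | ~s)
    = ~(~~r | ~s)
    = ~r & s
Both reduce to ~r & s, so they are equivalent.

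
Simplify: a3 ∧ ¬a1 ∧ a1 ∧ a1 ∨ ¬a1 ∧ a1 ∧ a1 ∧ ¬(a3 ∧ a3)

False

a3 ∧ ¬a1 ∧ a1 ∧ a1 ∨ ¬a1 ∧ a1 ∧ a1 ∧ ¬(a3 ∧ a3)
= a3 ∧ ¬a1 ∧ a1 ∧ a1 ∨ ¬a1 ∧ a1 ∧ a1 ∧ ¬a3   — idempotence
= ¬a1 ∧ a1 ∧ a1   — distribution
= ¬a1 ∧ a1   — idempotence
= False   — complement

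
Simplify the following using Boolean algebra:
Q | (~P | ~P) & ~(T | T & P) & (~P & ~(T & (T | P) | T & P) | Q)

Q | ~P & ~T

Q | (~P | ~P) & ~(T | T & P) & (~P & ~(T & (T | P) | T & P) | Q)
= Q | (~P | ~P) & ~(T | T & P) & (~P & ~(T | T & P) | Q)
= Q | ~P & ~(T | T & P) & (~P & ~(T | T & P) | Q)
= Q | ~P & ~(T | T & P)
= Q | ~P & ~T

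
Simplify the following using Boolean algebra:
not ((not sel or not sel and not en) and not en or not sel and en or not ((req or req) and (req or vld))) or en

not ((not sel or not sel and not en) and not en or not sel and en or not ((req or req) and (req or vld))) or en
= not ((not sel or not sel and not en) and not en or not sel and en or not (req and (req or vld))) or en   (idempotence)
= not (not sel and not en or not sel and en or not (req and (req or vld))) or en   (absorption)
= not (not sel or not (req and (req or vld))) or en   (distribution)
= sel and req and (req or vld) or en   (De Morgan)
= sel and req or en   (absorption)

sel and req or en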